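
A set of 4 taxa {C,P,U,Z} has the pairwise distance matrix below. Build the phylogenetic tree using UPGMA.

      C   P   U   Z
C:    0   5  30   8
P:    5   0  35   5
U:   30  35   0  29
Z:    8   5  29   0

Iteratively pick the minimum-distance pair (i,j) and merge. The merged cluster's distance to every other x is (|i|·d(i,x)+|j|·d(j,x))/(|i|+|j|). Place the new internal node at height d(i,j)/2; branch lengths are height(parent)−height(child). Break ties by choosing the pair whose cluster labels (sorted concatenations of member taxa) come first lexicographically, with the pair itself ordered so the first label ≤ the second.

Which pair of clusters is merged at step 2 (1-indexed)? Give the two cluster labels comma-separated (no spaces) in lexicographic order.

CP,Z

iteration 1: select C,P (d=5); attach at lengths (5/2, 5/2); label the merged cluster CP
  updated: d(CP,U)=65/2, d(CP,Z)=13/2
iteration 2: select CP,Z (d=13/2); attach at lengths (3/4, 13/4); label the merged cluster CPZ
  updated: d(CPZ,U)=94/3
iteration 3: select CPZ,U (d=94/3); attach at lengths (149/12, 47/3); label the merged cluster CPUZ
final tree: (((C:5/2,P:5/2):3/4,Z:13/4):149/12,U:47/3)
total length: 445/12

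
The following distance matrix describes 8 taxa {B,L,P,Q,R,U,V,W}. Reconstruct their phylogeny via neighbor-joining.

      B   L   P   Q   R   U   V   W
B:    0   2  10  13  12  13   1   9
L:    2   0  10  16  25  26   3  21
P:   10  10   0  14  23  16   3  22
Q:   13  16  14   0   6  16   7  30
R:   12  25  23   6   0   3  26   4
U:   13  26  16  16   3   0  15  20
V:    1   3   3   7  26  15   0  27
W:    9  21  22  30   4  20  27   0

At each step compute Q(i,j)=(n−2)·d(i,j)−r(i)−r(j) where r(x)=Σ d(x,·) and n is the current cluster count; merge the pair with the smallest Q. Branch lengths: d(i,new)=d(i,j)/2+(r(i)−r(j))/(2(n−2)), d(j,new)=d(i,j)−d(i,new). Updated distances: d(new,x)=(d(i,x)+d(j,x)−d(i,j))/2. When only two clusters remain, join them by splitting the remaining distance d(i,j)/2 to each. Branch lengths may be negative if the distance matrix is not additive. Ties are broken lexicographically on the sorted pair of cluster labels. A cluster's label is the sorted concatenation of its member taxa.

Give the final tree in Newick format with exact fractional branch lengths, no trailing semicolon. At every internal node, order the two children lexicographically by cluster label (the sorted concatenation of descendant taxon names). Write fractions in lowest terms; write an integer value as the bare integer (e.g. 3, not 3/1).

iteration 1: select R,W (d=4, Q=-208); attach at lengths (-5/6, 29/6); label the merged cluster RW
  updated: d(B,RW)=17/2, d(L,RW)=21, d(P,RW)=41/2, d(Q,RW)=16, d(RW,U)=19/2, d(RW,V)=49/2
iteration 2: select RW,U (d=19/2, Q=-148); attach at lengths (26/5, 43/10); label the merged cluster RUW
  updated: d(B,RUW)=6, d(L,RUW)=75/4, d(P,RUW)=27/2, d(Q,RUW)=45/4, d(RUW,V)=15
iteration 3: select Q,RUW (d=45/4, Q=-323/4); attach at lengths (167/32, 193/32); label the merged cluster QRUW
  updated: d(B,QRUW)=31/8, d(L,QRUW)=47/4, d(P,QRUW)=65/8, d(QRUW,V)=43/8
iteration 4: select B,L (d=2, Q=-301/8); attach at lengths (-31/48, 127/48); label the merged cluster BL
  updated: d(BL,P)=9, d(BL,QRUW)=109/16, d(BL,V)=1
iteration 5: select BL,V (d=1, Q=-387/16); attach at lengths (151/64, -87/64); label the merged cluster BLV
  updated: d(BLV,P)=11/2, d(BLV,QRUW)=179/32
iteration 6: select BLV,P (d=11/2, Q=-615/32); attach at lengths (95/64, 257/64); label the merged cluster BLPV
  updated: d(BLPV,QRUW)=263/64
iteration 7: select BLPV,QRUW (d=263/64); attach at lengths (263/128, 263/128); label the merged cluster BLPQRUVW
final tree: ((((B:-31/48,L:127/48):151/64,V:-87/64):95/64,P:257/64):263/128,(Q:167/32,((R:-5/6,W:29/6):26/5,U:43/10):193/32):263/128)
total length: 2391/64

((((B:-31/48,L:127/48):151/64,V:-87/64):95/64,P:257/64):263/128,(Q:167/32,((R:-5/6,W:29/6):26/5,U:43/10):193/32):263/128)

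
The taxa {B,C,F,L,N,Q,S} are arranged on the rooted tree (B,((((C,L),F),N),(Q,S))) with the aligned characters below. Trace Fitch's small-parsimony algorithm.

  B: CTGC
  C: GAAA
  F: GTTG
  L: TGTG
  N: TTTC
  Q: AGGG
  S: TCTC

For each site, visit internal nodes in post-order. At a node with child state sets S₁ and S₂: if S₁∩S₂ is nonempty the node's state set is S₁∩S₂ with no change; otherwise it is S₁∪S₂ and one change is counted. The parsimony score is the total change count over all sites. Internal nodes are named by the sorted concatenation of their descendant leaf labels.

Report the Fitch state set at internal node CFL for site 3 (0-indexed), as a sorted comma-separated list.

CL@0: {G} ∪ {T} = {G,T} (union, +1)
CFL@0: {G,T} ∩ {G} = {G} (intersection, +0)
CFLN@0: {G} ∪ {T} = {G,T} (union, +1)
QS@0: {A} ∪ {T} = {A,T} (union, +1)
CFLNQS@0: {G,T} ∩ {A,T} = {T} (intersection, +0)
BCFLNQS@0: {C} ∪ {T} = {C,T} (union, +1)
CL@1: {A} ∪ {G} = {A,G} (union, +1)
CFL@1: {A,G} ∪ {T} = {A,G,T} (union, +1)
CFLN@1: {A,G,T} ∩ {T} = {T} (intersection, +0)
QS@1: {G} ∪ {C} = {C,G} (union, +1)
CFLNQS@1: {T} ∪ {C,G} = {C,G,T} (union, +1)
BCFLNQS@1: {T} ∩ {C,G,T} = {T} (intersection, +0)
CL@2: {A} ∪ {T} = {A,T} (union, +1)
CFL@2: {A,T} ∩ {T} = {T} (intersection, +0)
CFLN@2: {T} ∩ {T} = {T} (intersection, +0)
QS@2: {G} ∪ {T} = {G,T} (union, +1)
CFLNQS@2: {T} ∩ {G,T} = {T} (intersection, +0)
BCFLNQS@2: {G} ∪ {T} = {G,T} (union, +1)
CL@3: {A} ∪ {G} = {A,G} (union, +1)
CFL@3: {A,G} ∩ {G} = {G} (intersection, +0)
CFLN@3: {G} ∪ {C} = {C,G} (union, +1)
QS@3: {G} ∪ {C} = {C,G} (union, +1)
CFLNQS@3: {C,G} ∩ {C,G} = {C,G} (intersection, +0)
BCFLNQS@3: {C} ∩ {C,G} = {C} (intersection, +0)
per-site changes: [4, 4, 3, 3]; total = 14

G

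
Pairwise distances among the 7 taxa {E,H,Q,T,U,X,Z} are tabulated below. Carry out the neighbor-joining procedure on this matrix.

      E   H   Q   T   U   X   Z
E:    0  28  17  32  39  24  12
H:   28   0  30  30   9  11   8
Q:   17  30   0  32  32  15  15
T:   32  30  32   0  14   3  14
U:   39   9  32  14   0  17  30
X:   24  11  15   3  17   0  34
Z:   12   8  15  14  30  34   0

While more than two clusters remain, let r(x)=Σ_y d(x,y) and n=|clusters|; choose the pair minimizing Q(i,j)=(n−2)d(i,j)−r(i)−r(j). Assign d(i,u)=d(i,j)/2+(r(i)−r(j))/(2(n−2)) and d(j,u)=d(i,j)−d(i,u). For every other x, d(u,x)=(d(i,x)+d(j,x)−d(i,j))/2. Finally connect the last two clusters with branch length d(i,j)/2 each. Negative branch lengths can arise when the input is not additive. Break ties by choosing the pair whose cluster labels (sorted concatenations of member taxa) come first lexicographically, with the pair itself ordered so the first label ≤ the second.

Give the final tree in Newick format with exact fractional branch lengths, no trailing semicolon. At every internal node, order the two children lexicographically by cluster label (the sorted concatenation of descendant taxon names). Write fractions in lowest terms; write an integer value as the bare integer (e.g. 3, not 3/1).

(((E:69/8,Q:67/8):2,((H:3/4,U:33/4):35/6,(T:18/5,X:-3/5):37/6):19/2):3/2,Z:3/2)

step 1: merge (T,X) at d=3, Q=-214; branch lengths T→18/5, X→-3/5; new cluster TX
  updated: d(E,TX)=53/2, d(H,TX)=19, d(Q,TX)=22, d(TX,U)=14, d(TX,Z)=45/2
step 2: merge (H,U) at d=9, Q=-182; branch lengths H→3/4, U→33/4; new cluster HU
  updated: d(E,HU)=29, d(HU,Q)=53/2, d(HU,TX)=12, d(HU,Z)=29/2
step 3: merge (HU,TX) at d=12, Q=-129; branch lengths HU→35/6, TX→37/6; new cluster HTUX
  updated: d(E,HTUX)=87/4, d(HTUX,Q)=73/4, d(HTUX,Z)=25/2
step 4: merge (E,Q) at d=17, Q=-67; branch lengths E→69/8, Q→67/8; new cluster EQ
  updated: d(EQ,HTUX)=23/2, d(EQ,Z)=5
step 5: merge (EQ,HTUX) at d=23/2, Q=-29; branch lengths EQ→2, HTUX→19/2; new cluster EHQTUX
  updated: d(EHQTUX,Z)=3
step 6: merge (EHQTUX,Z) at d=3; branch lengths EHQTUX→3/2, Z→3/2; new cluster EHQTUXZ
final tree: (((E:69/8,Q:67/8):2,((H:3/4,U:33/4):35/6,(T:18/5,X:-3/5):37/6):19/2):3/2,Z:3/2)
total length: 111/2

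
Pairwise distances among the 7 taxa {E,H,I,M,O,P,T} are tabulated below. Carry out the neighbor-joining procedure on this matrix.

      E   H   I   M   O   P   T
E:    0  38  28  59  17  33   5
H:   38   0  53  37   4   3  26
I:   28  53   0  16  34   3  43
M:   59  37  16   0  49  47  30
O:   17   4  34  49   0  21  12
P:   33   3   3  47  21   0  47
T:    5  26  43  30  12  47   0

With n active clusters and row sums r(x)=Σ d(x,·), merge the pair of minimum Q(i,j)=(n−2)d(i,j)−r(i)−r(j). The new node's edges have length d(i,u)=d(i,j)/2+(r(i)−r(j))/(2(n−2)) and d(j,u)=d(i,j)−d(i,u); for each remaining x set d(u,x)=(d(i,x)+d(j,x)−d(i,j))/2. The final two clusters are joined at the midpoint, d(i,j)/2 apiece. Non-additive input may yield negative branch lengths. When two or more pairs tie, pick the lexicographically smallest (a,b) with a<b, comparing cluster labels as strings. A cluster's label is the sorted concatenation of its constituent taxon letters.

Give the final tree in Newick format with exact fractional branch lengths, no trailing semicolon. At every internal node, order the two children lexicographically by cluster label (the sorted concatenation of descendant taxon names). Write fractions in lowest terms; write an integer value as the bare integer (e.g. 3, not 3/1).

((((E:15/4,T:5/4):223/16,O:-31/16):121/16,H:51/16):133/32,((I:19/10,M:141/10):179/12,P:25/12):133/32)

step 1: merge (I,M) at d=16, Q=-335; branch lengths I→19/10, M→141/10; new cluster IM
  updated: d(E,IM)=71/2, d(H,IM)=37, d(IM,O)=67/2, d(IM,P)=17, d(IM,T)=57/2
step 2: merge (E,T) at d=5, Q=-227; branch lengths E→15/4, T→5/4; new cluster ET
  updated: d(ET,H)=59/2, d(ET,IM)=59/2, d(ET,O)=12, d(ET,P)=75/2
step 3: merge (IM,P) at d=17, Q=-289/2; branch lengths IM→179/12, P→25/12; new cluster IMP
  updated: d(ET,IMP)=25, d(H,IMP)=23/2, d(IMP,O)=75/4
step 4: merge (ET,O) at d=12, Q=-309/4; branch lengths ET→223/16, O→-31/16; new cluster EOT
  updated: d(EOT,H)=43/4, d(EOT,IMP)=127/8
step 5: merge (EOT,H) at d=43/4, Q=-305/8; branch lengths EOT→121/16, H→51/16; new cluster EHOT
  updated: d(EHOT,IMP)=133/16
step 6: merge (EHOT,IMP) at d=133/16; branch lengths EHOT→133/32, IMP→133/32; new cluster EHIMOPT
final tree: ((((E:15/4,T:5/4):223/16,O:-31/16):121/16,H:51/16):133/32,((I:19/10,M:141/10):179/12,P:25/12):133/32)
total length: 1105/16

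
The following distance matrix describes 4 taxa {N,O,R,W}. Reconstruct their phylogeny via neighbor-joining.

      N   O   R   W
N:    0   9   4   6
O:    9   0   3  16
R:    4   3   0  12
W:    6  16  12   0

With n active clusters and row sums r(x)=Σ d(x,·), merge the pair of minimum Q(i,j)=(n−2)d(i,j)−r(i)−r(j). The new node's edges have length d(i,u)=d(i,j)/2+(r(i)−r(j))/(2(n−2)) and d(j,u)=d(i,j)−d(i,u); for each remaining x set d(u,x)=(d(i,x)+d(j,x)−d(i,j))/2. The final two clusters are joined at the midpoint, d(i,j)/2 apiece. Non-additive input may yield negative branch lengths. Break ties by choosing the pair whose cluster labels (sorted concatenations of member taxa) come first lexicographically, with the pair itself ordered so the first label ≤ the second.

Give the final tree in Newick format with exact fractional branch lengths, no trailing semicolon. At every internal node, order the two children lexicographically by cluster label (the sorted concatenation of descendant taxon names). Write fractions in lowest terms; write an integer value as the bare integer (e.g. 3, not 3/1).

(((N:-3/4,W:27/4):23/4,O:15/4):-3/8,R:-3/8)

iteration 1: select N,W (d=6, Q=-41); attach at lengths (-3/4, 27/4); label the merged cluster NW
  updated: d(NW,O)=19/2, d(NW,R)=5
iteration 2: select NW,O (d=19/2, Q=-35/2); attach at lengths (23/4, 15/4); label the merged cluster NOW
  updated: d(NOW,R)=-3/4
iteration 3: select NOW,R (d=-3/4); attach at lengths (-3/8, -3/8); label the merged cluster NORW
final tree: (((N:-3/4,W:27/4):23/4,O:15/4):-3/8,R:-3/8)
total length: 59/4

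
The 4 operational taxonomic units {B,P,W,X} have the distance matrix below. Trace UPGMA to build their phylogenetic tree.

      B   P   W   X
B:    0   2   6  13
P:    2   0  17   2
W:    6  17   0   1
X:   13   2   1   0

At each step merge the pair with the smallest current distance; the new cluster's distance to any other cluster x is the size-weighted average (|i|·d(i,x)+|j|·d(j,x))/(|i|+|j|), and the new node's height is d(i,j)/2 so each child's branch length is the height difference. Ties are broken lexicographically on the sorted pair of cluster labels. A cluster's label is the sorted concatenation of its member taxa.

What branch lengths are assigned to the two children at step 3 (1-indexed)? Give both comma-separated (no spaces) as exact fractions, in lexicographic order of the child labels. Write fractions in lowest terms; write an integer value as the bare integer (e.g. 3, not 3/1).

iteration 1: select W,X (d=1); attach at lengths (1/2, 1/2); label the merged cluster WX
  updated: d(B,WX)=19/2, d(P,WX)=19/2
iteration 2: select B,P (d=2); attach at lengths (1, 1); label the merged cluster BP
  updated: d(BP,WX)=19/2
iteration 3: select BP,WX (d=19/2); attach at lengths (15/4, 17/4); label the merged cluster BPWX
final tree: ((B:1,P:1):15/4,(W:1/2,X:1/2):17/4)
total length: 11

15/4,17/4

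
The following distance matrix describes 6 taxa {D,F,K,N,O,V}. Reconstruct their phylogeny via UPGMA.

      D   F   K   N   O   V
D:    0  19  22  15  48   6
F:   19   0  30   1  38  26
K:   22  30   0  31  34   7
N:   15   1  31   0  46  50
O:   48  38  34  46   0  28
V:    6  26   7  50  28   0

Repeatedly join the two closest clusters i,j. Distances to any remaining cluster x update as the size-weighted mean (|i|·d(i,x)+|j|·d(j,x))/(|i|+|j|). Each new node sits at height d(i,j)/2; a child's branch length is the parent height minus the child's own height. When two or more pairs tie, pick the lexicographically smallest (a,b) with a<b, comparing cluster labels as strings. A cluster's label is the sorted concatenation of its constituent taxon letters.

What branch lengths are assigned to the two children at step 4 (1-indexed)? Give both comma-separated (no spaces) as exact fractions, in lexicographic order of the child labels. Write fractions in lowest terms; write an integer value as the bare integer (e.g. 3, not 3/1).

1. join F+N (d=1) ⇒ FN; edges |F|=1/2, |N|=1/2
  updated: d(D,FN)=17, d(FN,K)=61/2, d(FN,O)=42, d(FN,V)=38
2. join D+V (d=6) ⇒ DV; edges |D|=3, |V|=3
  updated: d(DV,FN)=55/2, d(DV,K)=29/2, d(DV,O)=38
3. join DV+K (d=29/2) ⇒ DKV; edges |DV|=17/4, |K|=29/4
  updated: d(DKV,FN)=57/2, d(DKV,O)=110/3
4. join DKV+FN (d=57/2) ⇒ DFKNV; edges |DKV|=7, |FN|=55/4
  updated: d(DFKNV,O)=194/5
5. join DFKNV+O (d=194/5) ⇒ DFKNOV; edges |DFKNV|=103/20, |O|=97/5
final tree: ((((D:3,V:3):17/4,K:29/4):7,(F:1/2,N:1/2):55/4):103/20,O:97/5)
total length: 319/5

7,55/4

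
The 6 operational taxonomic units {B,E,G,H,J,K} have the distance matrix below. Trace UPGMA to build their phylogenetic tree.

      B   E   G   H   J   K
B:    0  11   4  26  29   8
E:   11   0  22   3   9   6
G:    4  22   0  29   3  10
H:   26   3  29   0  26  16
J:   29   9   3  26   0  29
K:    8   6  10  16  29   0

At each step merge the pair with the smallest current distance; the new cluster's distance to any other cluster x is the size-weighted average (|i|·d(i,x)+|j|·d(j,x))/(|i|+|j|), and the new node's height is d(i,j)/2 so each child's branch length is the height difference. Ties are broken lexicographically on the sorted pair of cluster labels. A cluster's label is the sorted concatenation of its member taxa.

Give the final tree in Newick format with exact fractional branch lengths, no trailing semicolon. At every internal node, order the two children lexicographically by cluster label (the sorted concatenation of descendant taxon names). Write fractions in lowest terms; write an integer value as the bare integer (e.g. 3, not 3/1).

(((B:4,K:4):27/8,(E:3/2,H:3/2):47/8):5/2,(G:3/2,J:3/2):67/8)

step 1: merge (E,H) at d=3; branch lengths E→3/2, H→3/2; new cluster EH
  updated: d(B,EH)=37/2, d(EH,G)=51/2, d(EH,J)=35/2, d(EH,K)=11
step 2: merge (G,J) at d=3; branch lengths G→3/2, J→3/2; new cluster GJ
  updated: d(B,GJ)=33/2, d(EH,GJ)=43/2, d(GJ,K)=39/2
step 3: merge (B,K) at d=8; branch lengths B→4, K→4; new cluster BK
  updated: d(BK,EH)=59/4, d(BK,GJ)=18
step 4: merge (BK,EH) at d=59/4; branch lengths BK→27/8, EH→47/8; new cluster BEHK
  updated: d(BEHK,GJ)=79/4
step 5: merge (BEHK,GJ) at d=79/4; branch lengths BEHK→5/2, GJ→67/8; new cluster BEGHJK
final tree: (((B:4,K:4):27/8,(E:3/2,H:3/2):47/8):5/2,(G:3/2,J:3/2):67/8)
total length: 273/8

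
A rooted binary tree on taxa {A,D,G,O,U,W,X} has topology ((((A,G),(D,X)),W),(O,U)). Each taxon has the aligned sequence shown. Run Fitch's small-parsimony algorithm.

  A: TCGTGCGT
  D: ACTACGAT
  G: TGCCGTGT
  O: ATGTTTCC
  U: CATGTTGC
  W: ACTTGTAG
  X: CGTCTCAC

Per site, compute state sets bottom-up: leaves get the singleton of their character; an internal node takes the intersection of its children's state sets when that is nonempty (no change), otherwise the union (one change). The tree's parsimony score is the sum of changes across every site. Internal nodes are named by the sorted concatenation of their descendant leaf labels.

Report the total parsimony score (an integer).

26

AG@0: {T} ∩ {T} = {T} (intersection, +0)
DX@0: {A} ∪ {C} = {A,C} (union, +1)
ADGX@0: {T} ∪ {A,C} = {A,C,T} (union, +1)
ADGWX@0: {A,C,T} ∩ {A} = {A} (intersection, +0)
OU@0: {A} ∪ {C} = {A,C} (union, +1)
ADGOUWX@0: {A} ∩ {A,C} = {A} (intersection, +0)
AG@1: {C} ∪ {G} = {C,G} (union, +1)
DX@1: {C} ∪ {G} = {C,G} (union, +1)
ADGX@1: {C,G} ∩ {C,G} = {C,G} (intersection, +0)
ADGWX@1: {C,G} ∩ {C} = {C} (intersection, +0)
OU@1: {T} ∪ {A} = {A,T} (union, +1)
ADGOUWX@1: {C} ∪ {A,T} = {A,C,T} (union, +1)
AG@2: {G} ∪ {C} = {C,G} (union, +1)
DX@2: {T} ∩ {T} = {T} (intersection, +0)
ADGX@2: {C,G} ∪ {T} = {C,G,T} (union, +1)
ADGWX@2: {C,G,T} ∩ {T} = {T} (intersection, +0)
OU@2: {G} ∪ {T} = {G,T} (union, +1)
ADGOUWX@2: {T} ∩ {G,T} = {T} (intersection, +0)
AG@3: {T} ∪ {C} = {C,T} (union, +1)
DX@3: {A} ∪ {C} = {A,C} (union, +1)
ADGX@3: {C,T} ∩ {A,C} = {C} (intersection, +0)
ADGWX@3: {C} ∪ {T} = {C,T} (union, +1)
OU@3: {T} ∪ {G} = {G,T} (union, +1)
ADGOUWX@3: {C,T} ∩ {G,T} = {T} (intersection, +0)
AG@4: {G} ∩ {G} = {G} (intersection, +0)
DX@4: {C} ∪ {T} = {C,T} (union, +1)
ADGX@4: {G} ∪ {C,T} = {C,G,T} (union, +1)
ADGWX@4: {C,G,T} ∩ {G} = {G} (intersection, +0)
OU@4: {T} ∩ {T} = {T} (intersection, +0)
ADGOUWX@4: {G} ∪ {T} = {G,T} (union, +1)
AG@5: {C} ∪ {T} = {C,T} (union, +1)
DX@5: {G} ∪ {C} = {C,G} (union, +1)
ADGX@5: {C,T} ∩ {C,G} = {C} (intersection, +0)
ADGWX@5: {C} ∪ {T} = {C,T} (union, +1)
OU@5: {T} ∩ {T} = {T} (intersection, +0)
ADGOUWX@5: {C,T} ∩ {T} = {T} (intersection, +0)
AG@6: {G} ∩ {G} = {G} (intersection, +0)
DX@6: {A} ∩ {A} = {A} (intersection, +0)
ADGX@6: {G} ∪ {A} = {A,G} (union, +1)
ADGWX@6: {A,G} ∩ {A} = {A} (intersection, +0)
OU@6: {C} ∪ {G} = {C,G} (union, +1)
ADGOUWX@6: {A} ∪ {C,G} = {A,C,G} (union, +1)
AG@7: {T} ∩ {T} = {T} (intersection, +0)
DX@7: {T} ∪ {C} = {C,T} (union, +1)
ADGX@7: {T} ∩ {C,T} = {T} (intersection, +0)
ADGWX@7: {T} ∪ {G} = {G,T} (union, +1)
OU@7: {C} ∩ {C} = {C} (intersection, +0)
ADGOUWX@7: {G,T} ∪ {C} = {C,G,T} (union, +1)
per-site changes: [3, 4, 3, 4, 3, 3, 3, 3]; total = 26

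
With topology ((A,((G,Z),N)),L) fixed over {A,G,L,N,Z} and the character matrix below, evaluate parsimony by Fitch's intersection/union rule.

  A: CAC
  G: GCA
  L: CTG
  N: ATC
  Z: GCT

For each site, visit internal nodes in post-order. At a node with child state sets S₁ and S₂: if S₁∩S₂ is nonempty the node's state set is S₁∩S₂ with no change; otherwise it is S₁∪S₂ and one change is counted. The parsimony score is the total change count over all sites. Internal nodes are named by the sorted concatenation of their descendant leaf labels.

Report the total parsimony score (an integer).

GZ@0: {G} ∩ {G} = {G} (intersection, +0)
GNZ@0: {G} ∪ {A} = {A,G} (union, +1)
AGNZ@0: {C} ∪ {A,G} = {A,C,G} (union, +1)
AGLNZ@0: {A,C,G} ∩ {C} = {C} (intersection, +0)
GZ@1: {C} ∩ {C} = {C} (intersection, +0)
GNZ@1: {C} ∪ {T} = {C,T} (union, +1)
AGNZ@1: {A} ∪ {C,T} = {A,C,T} (union, +1)
AGLNZ@1: {A,C,T} ∩ {T} = {T} (intersection, +0)
GZ@2: {A} ∪ {T} = {A,T} (union, +1)
GNZ@2: {A,T} ∪ {C} = {A,C,T} (union, +1)
AGNZ@2: {C} ∩ {A,C,T} = {C} (intersection, +0)
AGLNZ@2: {C} ∪ {G} = {C,G} (union, +1)
per-site changes: [2, 2, 3]; total = 7

7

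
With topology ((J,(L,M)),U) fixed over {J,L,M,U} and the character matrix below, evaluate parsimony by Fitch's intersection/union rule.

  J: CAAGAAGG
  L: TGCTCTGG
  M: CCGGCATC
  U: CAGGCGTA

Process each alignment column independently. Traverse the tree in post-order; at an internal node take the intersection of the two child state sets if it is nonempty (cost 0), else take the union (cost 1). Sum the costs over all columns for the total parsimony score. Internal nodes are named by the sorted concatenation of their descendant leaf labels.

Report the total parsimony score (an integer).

LM@0: {T} ∪ {C} = {C,T} (union, +1)
JLM@0: {C} ∩ {C,T} = {C} (intersection, +0)
JLMU@0: {C} ∩ {C} = {C} (intersection, +0)
LM@1: {G} ∪ {C} = {C,G} (union, +1)
JLM@1: {A} ∪ {C,G} = {A,C,G} (union, +1)
JLMU@1: {A,C,G} ∩ {A} = {A} (intersection, +0)
LM@2: {C} ∪ {G} = {C,G} (union, +1)
JLM@2: {A} ∪ {C,G} = {A,C,G} (union, +1)
JLMU@2: {A,C,G} ∩ {G} = {G} (intersection, +0)
LM@3: {T} ∪ {G} = {G,T} (union, +1)
JLM@3: {G} ∩ {G,T} = {G} (intersection, +0)
JLMU@3: {G} ∩ {G} = {G} (intersection, +0)
LM@4: {C} ∩ {C} = {C} (intersection, +0)
JLM@4: {A} ∪ {C} = {A,C} (union, +1)
JLMU@4: {A,C} ∩ {C} = {C} (intersection, +0)
LM@5: {T} ∪ {A} = {A,T} (union, +1)
JLM@5: {A} ∩ {A,T} = {A} (intersection, +0)
JLMU@5: {A} ∪ {G} = {A,G} (union, +1)
LM@6: {G} ∪ {T} = {G,T} (union, +1)
JLM@6: {G} ∩ {G,T} = {G} (intersection, +0)
JLMU@6: {G} ∪ {T} = {G,T} (union, +1)
LM@7: {G} ∪ {C} = {C,G} (union, +1)
JLM@7: {G} ∩ {C,G} = {G} (intersection, +0)
JLMU@7: {G} ∪ {A} = {A,G} (union, +1)
per-site changes: [1, 2, 2, 1, 1, 2, 2, 2]; total = 13

13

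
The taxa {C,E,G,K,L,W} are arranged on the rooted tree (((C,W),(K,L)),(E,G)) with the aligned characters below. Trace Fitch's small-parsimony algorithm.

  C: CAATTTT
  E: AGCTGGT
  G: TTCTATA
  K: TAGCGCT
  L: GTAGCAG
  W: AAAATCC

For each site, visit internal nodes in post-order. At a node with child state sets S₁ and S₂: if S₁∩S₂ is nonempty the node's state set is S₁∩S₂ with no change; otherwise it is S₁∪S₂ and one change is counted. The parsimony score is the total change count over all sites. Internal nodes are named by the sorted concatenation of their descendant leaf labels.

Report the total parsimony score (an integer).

22

CW@0: {C} ∪ {A} = {A,C} (union, +1)
KL@0: {T} ∪ {G} = {G,T} (union, +1)
CKLW@0: {A,C} ∪ {G,T} = {A,C,G,T} (union, +1)
EG@0: {A} ∪ {T} = {A,T} (union, +1)
CEGKLW@0: {A,C,G,T} ∩ {A,T} = {A,T} (intersection, +0)
CW@1: {A} ∩ {A} = {A} (intersection, +0)
KL@1: {A} ∪ {T} = {A,T} (union, +1)
CKLW@1: {A} ∩ {A,T} = {A} (intersection, +0)
EG@1: {G} ∪ {T} = {G,T} (union, +1)
CEGKLW@1: {A} ∪ {G,T} = {A,G,T} (union, +1)
CW@2: {A} ∩ {A} = {A} (intersection, +0)
KL@2: {G} ∪ {A} = {A,G} (union, +1)
CKLW@2: {A} ∩ {A,G} = {A} (intersection, +0)
EG@2: {C} ∩ {C} = {C} (intersection, +0)
CEGKLW@2: {A} ∪ {C} = {A,C} (union, +1)
CW@3: {T} ∪ {A} = {A,T} (union, +1)
KL@3: {C} ∪ {G} = {C,G} (union, +1)
CKLW@3: {A,T} ∪ {C,G} = {A,C,G,T} (union, +1)
EG@3: {T} ∩ {T} = {T} (intersection, +0)
CEGKLW@3: {A,C,G,T} ∩ {T} = {T} (intersection, +0)
CW@4: {T} ∩ {T} = {T} (intersection, +0)
KL@4: {G} ∪ {C} = {C,G} (union, +1)
CKLW@4: {T} ∪ {C,G} = {C,G,T} (union, +1)
EG@4: {G} ∪ {A} = {A,G} (union, +1)
CEGKLW@4: {C,G,T} ∩ {A,G} = {G} (intersection, +0)
CW@5: {T} ∪ {C} = {C,T} (union, +1)
KL@5: {C} ∪ {A} = {A,C} (union, +1)
CKLW@5: {C,T} ∩ {A,C} = {C} (intersection, +0)
EG@5: {G} ∪ {T} = {G,T} (union, +1)
CEGKLW@5: {C} ∪ {G,T} = {C,G,T} (union, +1)
CW@6: {T} ∪ {C} = {C,T} (union, +1)
KL@6: {T} ∪ {G} = {G,T} (union, +1)
CKLW@6: {C,T} ∩ {G,T} = {T} (intersection, +0)
EG@6: {T} ∪ {A} = {A,T} (union, +1)
CEGKLW@6: {T} ∩ {A,T} = {T} (intersection, +0)
per-site changes: [4, 3, 2, 3, 3, 4, 3]; total = 22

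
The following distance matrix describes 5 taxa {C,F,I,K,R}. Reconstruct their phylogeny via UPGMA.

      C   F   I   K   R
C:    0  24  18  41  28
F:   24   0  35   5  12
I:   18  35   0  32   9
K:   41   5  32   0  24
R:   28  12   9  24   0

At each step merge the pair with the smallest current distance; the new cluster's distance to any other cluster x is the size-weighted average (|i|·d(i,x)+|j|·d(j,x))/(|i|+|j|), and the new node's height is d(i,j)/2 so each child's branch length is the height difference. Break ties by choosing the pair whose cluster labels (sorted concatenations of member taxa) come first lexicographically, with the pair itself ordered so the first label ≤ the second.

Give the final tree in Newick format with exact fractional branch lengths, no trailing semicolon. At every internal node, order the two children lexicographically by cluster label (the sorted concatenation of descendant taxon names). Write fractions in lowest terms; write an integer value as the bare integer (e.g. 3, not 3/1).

((C:23/2,(I:9/2,R:9/2):7):5/2,(F:5/2,K:5/2):23/2)

1. join F+K (d=5) ⇒ FK; edges |F|=5/2, |K|=5/2
  updated: d(C,FK)=65/2, d(FK,I)=67/2, d(FK,R)=18
2. join I+R (d=9) ⇒ IR; edges |I|=9/2, |R|=9/2
  updated: d(C,IR)=23, d(FK,IR)=103/4
3. join C+IR (d=23) ⇒ CIR; edges |C|=23/2, |IR|=7
  updated: d(CIR,FK)=28
4. join CIR+FK (d=28) ⇒ CFIKR; edges |CIR|=5/2, |FK|=23/2
final tree: ((C:23/2,(I:9/2,R:9/2):7):5/2,(F:5/2,K:5/2):23/2)
total length: 93/2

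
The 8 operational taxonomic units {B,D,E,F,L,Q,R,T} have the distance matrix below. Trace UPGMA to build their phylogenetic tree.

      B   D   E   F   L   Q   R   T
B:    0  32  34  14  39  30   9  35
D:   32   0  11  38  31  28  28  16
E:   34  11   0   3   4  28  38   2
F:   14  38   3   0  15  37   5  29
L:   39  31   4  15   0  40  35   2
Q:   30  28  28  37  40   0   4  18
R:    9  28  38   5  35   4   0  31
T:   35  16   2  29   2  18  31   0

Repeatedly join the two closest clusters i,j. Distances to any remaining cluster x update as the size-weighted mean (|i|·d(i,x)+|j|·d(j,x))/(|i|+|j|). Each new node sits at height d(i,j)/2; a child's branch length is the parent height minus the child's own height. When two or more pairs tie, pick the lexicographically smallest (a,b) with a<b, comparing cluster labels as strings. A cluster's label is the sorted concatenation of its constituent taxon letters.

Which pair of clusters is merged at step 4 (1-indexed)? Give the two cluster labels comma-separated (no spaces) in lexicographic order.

iteration 1: select E,T (d=2); attach at lengths (1, 1); label the merged cluster ET
  updated: d(B,ET)=69/2, d(D,ET)=27/2, d(ET,F)=16, d(ET,L)=3, d(ET,Q)=23, d(ET,R)=69/2
iteration 2: select ET,L (d=3); attach at lengths (1/2, 3/2); label the merged cluster ELT
  updated: d(B,ELT)=36, d(D,ELT)=58/3, d(ELT,F)=47/3, d(ELT,Q)=86/3, d(ELT,R)=104/3
iteration 3: select Q,R (d=4); attach at lengths (2, 2); label the merged cluster QR
  updated: d(B,QR)=39/2, d(D,QR)=28, d(ELT,QR)=95/3, d(F,QR)=21
iteration 4: select B,F (d=14); attach at lengths (7, 7); label the merged cluster BF
  updated: d(BF,D)=35, d(BF,ELT)=155/6, d(BF,QR)=81/4
iteration 5: select D,ELT (d=58/3); attach at lengths (29/3, 49/6); label the merged cluster DELT
  updated: d(BF,DELT)=225/8, d(DELT,QR)=123/4
iteration 6: select BF,QR (d=81/4); attach at lengths (25/8, 65/8); label the merged cluster BFQR
  updated: d(BFQR,DELT)=471/16
iteration 7: select BFQR,DELT (d=471/16); attach at lengths (147/32, 485/96); label the merged cluster BDEFLQRT
final tree: (((B:7,F:7):25/8,(Q:2,R:2):65/8):147/32,(D:29/3,((E:1,T:1):1/2,L:3/2):49/6):485/96)
total length: 2915/48

B,F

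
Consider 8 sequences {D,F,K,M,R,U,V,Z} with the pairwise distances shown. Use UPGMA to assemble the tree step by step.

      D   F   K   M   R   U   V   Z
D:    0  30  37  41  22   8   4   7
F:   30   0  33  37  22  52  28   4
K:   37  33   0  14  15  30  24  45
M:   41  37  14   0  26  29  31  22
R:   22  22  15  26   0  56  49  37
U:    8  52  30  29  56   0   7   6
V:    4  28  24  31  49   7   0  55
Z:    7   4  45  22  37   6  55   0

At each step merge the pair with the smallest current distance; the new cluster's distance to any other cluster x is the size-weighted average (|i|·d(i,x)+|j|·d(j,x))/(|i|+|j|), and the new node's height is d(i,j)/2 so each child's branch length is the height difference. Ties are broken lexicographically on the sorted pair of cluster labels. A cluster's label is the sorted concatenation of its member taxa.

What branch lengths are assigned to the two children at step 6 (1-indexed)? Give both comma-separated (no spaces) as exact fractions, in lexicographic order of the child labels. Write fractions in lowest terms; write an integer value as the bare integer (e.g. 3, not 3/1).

1. join D+V (d=4) ⇒ DV; edges |D|=2, |V|=2
  updated: d(DV,F)=29, d(DV,K)=61/2, d(DV,M)=36, d(DV,R)=71/2, d(DV,U)=15/2, d(DV,Z)=31
2. join F+Z (d=4) ⇒ FZ; edges |F|=2, |Z|=2
  updated: d(DV,FZ)=30, d(FZ,K)=39, d(FZ,M)=59/2, d(FZ,R)=59/2, d(FZ,U)=29
3. join DV+U (d=15/2) ⇒ DUV; edges |DV|=7/4, |U|=15/4
  updated: d(DUV,FZ)=89/3, d(DUV,K)=91/3, d(DUV,M)=101/3, d(DUV,R)=127/3
4. join K+M (d=14) ⇒ KM; edges |K|=7, |M|=7
  updated: d(DUV,KM)=32, d(FZ,KM)=137/4, d(KM,R)=41/2
5. join KM+R (d=41/2) ⇒ KMR; edges |KM|=13/4, |R|=41/4
  updated: d(DUV,KMR)=319/9, d(FZ,KMR)=98/3
6. join DUV+FZ (d=89/3) ⇒ DFUVZ; edges |DUV|=133/12, |FZ|=77/6
  updated: d(DFUVZ,KMR)=103/3
7. join DFUVZ+KMR (d=103/3) ⇒ DFKMRUVZ; edges |DFUVZ|=7/3, |KMR|=83/12
final tree: ((((D:2,V:2):7/4,U:15/4):133/12,(F:2,Z:2):77/6):7/3,((K:7,M:7):13/4,R:41/4):83/12)
total length: 445/6

133/12,77/6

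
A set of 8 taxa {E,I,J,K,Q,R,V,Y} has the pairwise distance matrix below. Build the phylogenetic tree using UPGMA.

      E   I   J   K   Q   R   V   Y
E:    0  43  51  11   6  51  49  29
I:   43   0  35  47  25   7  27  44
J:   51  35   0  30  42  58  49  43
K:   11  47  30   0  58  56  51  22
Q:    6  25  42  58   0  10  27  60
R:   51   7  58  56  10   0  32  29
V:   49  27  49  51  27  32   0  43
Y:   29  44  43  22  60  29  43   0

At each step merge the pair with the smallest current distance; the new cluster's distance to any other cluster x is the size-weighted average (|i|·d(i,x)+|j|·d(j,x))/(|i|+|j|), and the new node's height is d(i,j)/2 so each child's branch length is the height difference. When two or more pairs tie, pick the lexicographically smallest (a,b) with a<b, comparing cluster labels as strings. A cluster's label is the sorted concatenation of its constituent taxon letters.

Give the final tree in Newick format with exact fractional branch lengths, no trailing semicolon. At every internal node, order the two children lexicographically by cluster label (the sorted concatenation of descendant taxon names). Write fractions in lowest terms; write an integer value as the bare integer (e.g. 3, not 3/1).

step 1: merge (E,Q) at d=6; branch lengths E→3, Q→3; new cluster EQ
  updated: d(EQ,I)=34, d(EQ,J)=93/2, d(EQ,K)=69/2, d(EQ,R)=61/2, d(EQ,V)=38, d(EQ,Y)=89/2
step 2: merge (I,R) at d=7; branch lengths I→7/2, R→7/2; new cluster IR
  updated: d(EQ,IR)=129/4, d(IR,J)=93/2, d(IR,K)=103/2, d(IR,V)=59/2, d(IR,Y)=73/2
step 3: merge (K,Y) at d=22; branch lengths K→11, Y→11; new cluster KY
  updated: d(EQ,KY)=79/2, d(IR,KY)=44, d(J,KY)=73/2, d(KY,V)=47
step 4: merge (IR,V) at d=59/2; branch lengths IR→45/4, V→59/4; new cluster IRV
  updated: d(EQ,IRV)=205/6, d(IRV,J)=142/3, d(IRV,KY)=45
step 5: merge (EQ,IRV) at d=205/6; branch lengths EQ→169/12, IRV→7/3; new cluster EIQRV
  updated: d(EIQRV,J)=47, d(EIQRV,KY)=214/5
step 6: merge (J,KY) at d=73/2; branch lengths J→73/4, KY→29/4; new cluster JKY
  updated: d(EIQRV,JKY)=221/5
step 7: merge (EIQRV,JKY) at d=221/5; branch lengths EIQRV→301/60, JKY→77/20; new cluster EIJKQRVY
final tree: (((E:3,Q:3):169/12,((I:7/2,R:7/2):45/4,V:59/4):7/3):301/60,(J:73/4,(K:11,Y:11):29/4):77/20)
total length: 6707/60

(((E:3,Q:3):169/12,((I:7/2,R:7/2):45/4,V:59/4):7/3):301/60,(J:73/4,(K:11,Y:11):29/4):77/20)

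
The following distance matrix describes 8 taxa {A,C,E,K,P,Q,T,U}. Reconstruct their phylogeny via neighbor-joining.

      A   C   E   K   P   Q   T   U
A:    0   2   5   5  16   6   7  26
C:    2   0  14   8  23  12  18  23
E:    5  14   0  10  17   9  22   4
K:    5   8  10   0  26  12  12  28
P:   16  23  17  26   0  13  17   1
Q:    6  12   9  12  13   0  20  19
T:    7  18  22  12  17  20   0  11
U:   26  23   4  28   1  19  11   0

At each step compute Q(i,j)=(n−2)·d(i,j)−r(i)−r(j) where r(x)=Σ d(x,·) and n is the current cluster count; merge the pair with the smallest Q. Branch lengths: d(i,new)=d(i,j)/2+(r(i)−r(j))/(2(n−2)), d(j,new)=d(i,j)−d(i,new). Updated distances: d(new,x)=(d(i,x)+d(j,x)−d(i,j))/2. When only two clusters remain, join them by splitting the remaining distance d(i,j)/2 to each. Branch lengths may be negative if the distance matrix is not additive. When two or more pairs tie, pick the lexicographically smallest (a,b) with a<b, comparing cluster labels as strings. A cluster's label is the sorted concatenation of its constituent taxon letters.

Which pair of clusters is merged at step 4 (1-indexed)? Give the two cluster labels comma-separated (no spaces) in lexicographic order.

AC,K

iteration 1: select P,U (d=1, Q=-219); attach at lengths (7/12, 5/12); label the merged cluster PU
  updated: d(A,PU)=41/2, d(C,PU)=45/2, d(E,PU)=10, d(K,PU)=53/2, d(PU,Q)=31/2, d(PU,T)=27/2
iteration 2: select PU,T (d=27/2, Q=-267/2); attach at lengths (167/20, 103/20); label the merged cluster PTU
  updated: d(A,PTU)=7, d(C,PTU)=27/2, d(E,PTU)=37/4, d(K,PTU)=25/2, d(PTU,Q)=11
iteration 3: select A,C (d=2, Q=-133/2); attach at lengths (-33/16, 65/16); label the merged cluster AC
  updated: d(AC,E)=17/2, d(AC,K)=11/2, d(AC,PTU)=37/4, d(AC,Q)=8
iteration 4: select AC,K (d=11/2, Q=-219/4); attach at lengths (31/24, 101/24); label the merged cluster ACK
  updated: d(ACK,E)=13/2, d(ACK,PTU)=65/8, d(ACK,Q)=29/4
iteration 5: select ACK,Q (d=29/4, Q=-277/8); attach at lengths (73/32, 159/32); label the merged cluster ACKQ
  updated: d(ACKQ,E)=33/8, d(ACKQ,PTU)=95/16
iteration 6: select ACKQ,E (d=33/8, Q=-309/16); attach at lengths (13/32, 119/32); label the merged cluster ACEKQ
  updated: d(ACEKQ,PTU)=177/32
iteration 7: select ACEKQ,PTU (d=177/32); attach at lengths (177/64, 177/64); label the merged cluster ACEKPQTU
final tree: (((((A:-33/16,C:65/16):31/24,K:101/24):73/32,Q:159/32):13/32,E:119/32):177/64,((P:7/12,U:5/12):167/20,T:103/20):177/64)
total length: 1245/32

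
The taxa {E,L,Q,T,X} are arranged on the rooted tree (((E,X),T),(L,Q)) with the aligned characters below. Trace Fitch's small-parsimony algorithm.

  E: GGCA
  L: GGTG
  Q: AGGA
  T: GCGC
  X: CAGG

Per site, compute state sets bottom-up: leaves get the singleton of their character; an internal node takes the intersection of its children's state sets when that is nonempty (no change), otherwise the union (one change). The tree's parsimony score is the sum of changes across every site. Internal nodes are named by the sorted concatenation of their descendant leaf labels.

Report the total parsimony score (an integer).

[col 0] EX: children E:{G}, X:{C} ∪→ {C,G}; cost 1
[col 0] ETX: children EX:{C,G}, T:{G} ∩→ {G}; cost 0
[col 0] LQ: children L:{G}, Q:{A} ∪→ {A,G}; cost 1
[col 0] ELQTX: children ETX:{G}, LQ:{A,G} ∩→ {G}; cost 0
[col 1] EX: children E:{G}, X:{A} ∪→ {A,G}; cost 1
[col 1] ETX: children EX:{A,G}, T:{C} ∪→ {A,C,G}; cost 1
[col 1] LQ: children L:{G}, Q:{G} ∩→ {G}; cost 0
[col 1] ELQTX: children ETX:{A,C,G}, LQ:{G} ∩→ {G}; cost 0
[col 2] EX: children E:{C}, X:{G} ∪→ {C,G}; cost 1
[col 2] ETX: children EX:{C,G}, T:{G} ∩→ {G}; cost 0
[col 2] LQ: children L:{T}, Q:{G} ∪→ {G,T}; cost 1
[col 2] ELQTX: children ETX:{G}, LQ:{G,T} ∩→ {G}; cost 0
[col 3] EX: children E:{A}, X:{G} ∪→ {A,G}; cost 1
[col 3] ETX: children EX:{A,G}, T:{C} ∪→ {A,C,G}; cost 1
[col 3] LQ: children L:{G}, Q:{A} ∪→ {A,G}; cost 1
[col 3] ELQTX: children ETX:{A,C,G}, LQ:{A,G} ∩→ {A,G}; cost 0
per-site changes: [2, 2, 2, 3]; total = 9

9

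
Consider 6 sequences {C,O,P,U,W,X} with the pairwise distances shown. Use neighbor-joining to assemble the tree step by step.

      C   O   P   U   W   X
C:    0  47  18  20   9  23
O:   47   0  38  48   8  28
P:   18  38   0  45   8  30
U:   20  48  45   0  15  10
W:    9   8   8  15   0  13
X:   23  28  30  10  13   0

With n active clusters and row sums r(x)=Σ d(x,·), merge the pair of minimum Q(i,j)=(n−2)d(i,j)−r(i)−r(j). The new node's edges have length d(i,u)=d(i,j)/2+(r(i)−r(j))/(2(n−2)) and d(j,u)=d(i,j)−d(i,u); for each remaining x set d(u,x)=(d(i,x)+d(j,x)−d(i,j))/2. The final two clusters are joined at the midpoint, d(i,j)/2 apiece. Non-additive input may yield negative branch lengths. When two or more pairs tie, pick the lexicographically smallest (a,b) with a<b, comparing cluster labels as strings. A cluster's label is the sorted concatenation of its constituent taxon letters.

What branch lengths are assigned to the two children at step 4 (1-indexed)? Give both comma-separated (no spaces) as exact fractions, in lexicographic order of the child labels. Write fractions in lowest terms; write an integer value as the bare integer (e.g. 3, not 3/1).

11/2,7

iteration 1: select U,X (d=10, Q=-202); attach at lengths (37/4, 3/4); label the merged cluster UX
  updated: d(C,UX)=33/2, d(O,UX)=33, d(P,UX)=65/2, d(UX,W)=9
iteration 2: select O,W (d=8, Q=-136); attach at lengths (58/3, -34/3); label the merged cluster OW
  updated: d(C,OW)=24, d(OW,P)=19, d(OW,UX)=17
iteration 3: select C,P (d=18, Q=-92); attach at lengths (25/4, 47/4); label the merged cluster CP
  updated: d(CP,OW)=25/2, d(CP,UX)=31/2
iteration 4: select CP,OW (d=25/2, Q=-45); attach at lengths (11/2, 7); label the merged cluster COPW
  updated: d(COPW,UX)=10
iteration 5: select COPW,UX (d=10); attach at lengths (5, 5); label the merged cluster COPUWX
final tree: (((C:25/4,P:47/4):11/2,(O:58/3,W:-34/3):7):5,(U:37/4,X:3/4):5)
total length: 117/2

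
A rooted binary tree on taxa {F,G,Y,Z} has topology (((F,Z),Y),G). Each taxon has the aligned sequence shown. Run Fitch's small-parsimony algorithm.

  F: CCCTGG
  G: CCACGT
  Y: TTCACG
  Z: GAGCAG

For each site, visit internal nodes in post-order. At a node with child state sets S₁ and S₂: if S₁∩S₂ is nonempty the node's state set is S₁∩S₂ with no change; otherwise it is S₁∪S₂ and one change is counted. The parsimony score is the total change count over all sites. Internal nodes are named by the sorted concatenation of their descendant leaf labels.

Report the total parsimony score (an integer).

FZ@0: {C} ∪ {G} = {C,G} (union, +1)
FYZ@0: {C,G} ∪ {T} = {C,G,T} (union, +1)
FGYZ@0: {C,G,T} ∩ {C} = {C} (intersection, +0)
FZ@1: {C} ∪ {A} = {A,C} (union, +1)
FYZ@1: {A,C} ∪ {T} = {A,C,T} (union, +1)
FGYZ@1: {A,C,T} ∩ {C} = {C} (intersection, +0)
FZ@2: {C} ∪ {G} = {C,G} (union, +1)
FYZ@2: {C,G} ∩ {C} = {C} (intersection, +0)
FGYZ@2: {C} ∪ {A} = {A,C} (union, +1)
FZ@3: {T} ∪ {C} = {C,T} (union, +1)
FYZ@3: {C,T} ∪ {A} = {A,C,T} (union, +1)
FGYZ@3: {A,C,T} ∩ {C} = {C} (intersection, +0)
FZ@4: {G} ∪ {A} = {A,G} (union, +1)
FYZ@4: {A,G} ∪ {C} = {A,C,G} (union, +1)
FGYZ@4: {A,C,G} ∩ {G} = {G} (intersection, +0)
FZ@5: {G} ∩ {G} = {G} (intersection, +0)
FYZ@5: {G} ∩ {G} = {G} (intersection, +0)
FGYZ@5: {G} ∪ {T} = {G,T} (union, +1)
per-site changes: [2, 2, 2, 2, 2, 1]; total = 11

11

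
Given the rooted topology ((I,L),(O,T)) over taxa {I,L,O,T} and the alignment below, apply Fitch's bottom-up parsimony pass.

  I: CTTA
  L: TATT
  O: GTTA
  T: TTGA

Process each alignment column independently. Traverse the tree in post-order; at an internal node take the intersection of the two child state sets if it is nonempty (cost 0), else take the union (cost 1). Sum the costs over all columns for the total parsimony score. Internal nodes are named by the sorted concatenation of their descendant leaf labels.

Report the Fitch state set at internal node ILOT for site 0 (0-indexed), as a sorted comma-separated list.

T

site 0, node IL: I={C} ∪ L={T} → {C,T} (+1)
site 0, node OT: O={G} ∪ T={T} → {G,T} (+1)
site 0, node ILOT: IL={C,T} ∩ OT={G,T} → {T} (+0)
site 1, node IL: I={T} ∪ L={A} → {A,T} (+1)
site 1, node OT: O={T} ∩ T={T} → {T} (+0)
site 1, node ILOT: IL={A,T} ∩ OT={T} → {T} (+0)
site 2, node IL: I={T} ∩ L={T} → {T} (+0)
site 2, node OT: O={T} ∪ T={G} → {G,T} (+1)
site 2, node ILOT: IL={T} ∩ OT={G,T} → {T} (+0)
site 3, node IL: I={A} ∪ L={T} → {A,T} (+1)
site 3, node OT: O={A} ∩ T={A} → {A} (+0)
site 3, node ILOT: IL={A,T} ∩ OT={A} → {A} (+0)
per-site changes: [2, 1, 1, 1]; total = 5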